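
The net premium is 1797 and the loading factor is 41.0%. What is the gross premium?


Gross = net * (1 + loading)
= 1797 * (1 + 0.41)
= 1797 * 1.41
= 2533.77


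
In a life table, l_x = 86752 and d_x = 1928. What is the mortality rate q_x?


q_x = d_x / l_x
= 1928 / 86752
= 0.0222


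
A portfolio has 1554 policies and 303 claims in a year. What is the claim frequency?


frequency = claims / policies
= 303 / 1554
= 0.195


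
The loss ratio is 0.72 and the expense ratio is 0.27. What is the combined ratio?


Combined ratio = loss ratio + expense ratio
= 0.72 + 0.27
= 0.99


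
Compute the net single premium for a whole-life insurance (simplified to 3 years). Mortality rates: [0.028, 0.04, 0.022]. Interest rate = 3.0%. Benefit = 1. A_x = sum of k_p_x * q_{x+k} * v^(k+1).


v = 0.970874
Year 0: k_p_x=1.0, q=0.028, term=0.027184
Year 1: k_p_x=0.972, q=0.04, term=0.036648
Year 2: k_p_x=0.93312, q=0.022, term=0.018787
A_x = 0.0826


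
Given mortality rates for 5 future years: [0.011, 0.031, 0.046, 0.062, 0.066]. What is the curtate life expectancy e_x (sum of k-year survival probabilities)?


e_x = sum_{k=1}^{n} k_p_x
k_p_x values:
  1_p_x = 0.989
  2_p_x = 0.958341
  3_p_x = 0.914257
  4_p_x = 0.857573
  5_p_x = 0.800974
e_x = 4.5201


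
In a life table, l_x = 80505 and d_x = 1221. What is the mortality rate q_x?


q_x = d_x / l_x
= 1221 / 80505
= 0.0152


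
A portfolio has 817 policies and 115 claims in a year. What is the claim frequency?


frequency = claims / policies
= 115 / 817
= 0.1408


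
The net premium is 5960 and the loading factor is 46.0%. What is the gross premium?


Gross = net * (1 + loading)
= 5960 * (1 + 0.46)
= 5960 * 1.46
= 8701.6


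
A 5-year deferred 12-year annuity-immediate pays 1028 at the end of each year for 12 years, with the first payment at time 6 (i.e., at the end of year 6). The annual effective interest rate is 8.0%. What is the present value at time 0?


PV at time 5 of the 12-year annuity-immediate:
a_n = 1028 * (1-(1+0.08)^(-12))/0.08 = 7747.0882
Discount back 5 years to time 0:
PV = 7747.0882 * (1+0.08)^(-5)
= 7747.0882 * 0.680583
= 5272.5381


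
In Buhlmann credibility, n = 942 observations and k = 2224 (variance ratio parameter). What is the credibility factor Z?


Z = n / (n + k)
= 942 / (942 + 2224)
= 942 / 3166
= 0.2975


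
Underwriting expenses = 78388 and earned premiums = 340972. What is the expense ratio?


Expense ratio = expenses / premiums
= 78388 / 340972
= 0.2299


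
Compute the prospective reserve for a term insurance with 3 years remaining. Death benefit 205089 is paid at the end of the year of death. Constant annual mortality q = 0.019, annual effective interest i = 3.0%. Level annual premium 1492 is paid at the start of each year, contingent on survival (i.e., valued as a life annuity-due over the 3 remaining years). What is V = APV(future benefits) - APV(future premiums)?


v = 1/(1+i) = 0.970874
APV(future benefits) per unit = sum_{k=0}^{2} k_p_x * q * v^(k+1) = 0.052749
APV(future benefits) = 205089 * 0.052749 = 10818.2157
Life annuity-due factor ä_{x:3} = sum_{k=0}^{2} k_p_x * v^k = 2.859545
APV(future premiums) = 1492 * 2.859545 = 4266.4407
V = 10818.2157 - 4266.4407
= 6551.775


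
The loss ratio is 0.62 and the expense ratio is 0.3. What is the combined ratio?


Combined ratio = loss ratio + expense ratio
= 0.62 + 0.3
= 0.92


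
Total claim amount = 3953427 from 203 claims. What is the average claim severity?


severity = total / number
= 3953427 / 203
= 19475.0099


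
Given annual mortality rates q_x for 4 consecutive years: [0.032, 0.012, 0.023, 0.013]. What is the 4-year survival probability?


p_k = 1 - q_k for each year
Survival = product of (1 - q_k)
= 0.968 * 0.988 * 0.977 * 0.987
= 0.9222


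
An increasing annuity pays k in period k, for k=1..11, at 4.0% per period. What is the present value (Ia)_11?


(Ia)_n = sum_{k=1}^{n} k * v^k, v = 1/(1+i)
v = 0.961538
Sum computed term by term:
(Ia)_11 = 49.1376


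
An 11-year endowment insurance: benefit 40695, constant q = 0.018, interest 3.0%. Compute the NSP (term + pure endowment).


Term component = 6232.6736
Pure endowment = 11_p_x * v^11 * benefit = 0.818892 * 0.722421 * 40695 = 24074.5372
NSP = 30307.2107


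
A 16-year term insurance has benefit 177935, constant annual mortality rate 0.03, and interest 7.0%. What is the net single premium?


NSP = benefit * sum_{k=0}^{n-1} k_p_x * q * v^(k+1)
With constant q=0.03, v=0.934579
Sum = 0.237579
NSP = 177935 * 0.237579
= 42273.6747


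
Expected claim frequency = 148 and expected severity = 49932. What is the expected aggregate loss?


E[S] = E[N] * E[X]
= 148 * 49932
= 7.3899e+06


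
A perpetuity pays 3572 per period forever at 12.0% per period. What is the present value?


PV = PMT / i
= 3572 / 0.12
= 29766.6667


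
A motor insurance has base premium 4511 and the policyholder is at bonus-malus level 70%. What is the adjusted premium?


adjusted = base * BM_level / 100
= 4511 * 70 / 100
= 4511 * 0.7
= 3157.7


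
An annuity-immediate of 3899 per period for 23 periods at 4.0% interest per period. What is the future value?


FV = PMT * ((1+i)^n - 1) / i
= 3899 * ((1.04)^23 - 1) / 0.04
= 3899 * (2.464716 - 1) / 0.04
= 142773.1476


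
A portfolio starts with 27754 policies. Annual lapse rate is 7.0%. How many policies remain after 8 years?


remaining = initial * (1 - lapse)^years
= 27754 * (1 - 0.07)^8
= 27754 * 0.559582
= 15530.6335


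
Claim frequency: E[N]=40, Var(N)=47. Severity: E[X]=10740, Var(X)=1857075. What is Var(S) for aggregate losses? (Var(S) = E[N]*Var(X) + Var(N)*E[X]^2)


Var(S) = E[N]*Var(X) + Var(N)*E[X]^2
= 40*1857075 + 47*10740^2
= 74283000 + 5421337200
= 5.4956e+09


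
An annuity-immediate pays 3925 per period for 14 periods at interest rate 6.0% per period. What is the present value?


PV = PMT * (1 - (1+i)^(-n)) / i
= 3925 * (1 - (1+0.06)^(-14)) / 0.06
= 3925 * (1 - 0.442301) / 0.06
= 3925 * 9.294984
= 36482.8119


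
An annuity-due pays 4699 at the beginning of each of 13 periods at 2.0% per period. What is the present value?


PV_due = PMT * (1-(1+i)^(-n))/i * (1+i)
PV_immediate = 53326.0082
PV_due = 53326.0082 * 1.02
= 54392.5284


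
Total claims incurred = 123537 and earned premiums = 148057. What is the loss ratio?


Loss ratio = claims / premiums
= 123537 / 148057
= 0.8344


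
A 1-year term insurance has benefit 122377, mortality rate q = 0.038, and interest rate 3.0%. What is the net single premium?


NSP = benefit * q * v
v = 1/(1+i) = 0.970874
NSP = 122377 * 0.038 * 0.970874
= 4514.8796


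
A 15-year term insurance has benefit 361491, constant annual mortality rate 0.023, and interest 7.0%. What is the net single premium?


NSP = benefit * sum_{k=0}^{n-1} k_p_x * q * v^(k+1)
With constant q=0.023, v=0.934579
Sum = 0.184084
NSP = 361491 * 0.184084
= 66544.7927


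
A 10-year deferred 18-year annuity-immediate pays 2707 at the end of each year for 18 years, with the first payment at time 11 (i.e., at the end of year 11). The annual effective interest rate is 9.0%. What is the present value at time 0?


PV at time 10 of the 18-year annuity-immediate:
a_n = 2707 * (1-(1+0.09)^(-18))/0.09 = 23701.4772
Discount back 10 years to time 0:
PV = 23701.4772 * (1+0.09)^(-10)
= 23701.4772 * 0.422411
= 10011.7601


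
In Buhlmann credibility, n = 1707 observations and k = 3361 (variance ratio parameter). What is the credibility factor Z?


Z = n / (n + k)
= 1707 / (1707 + 3361)
= 1707 / 5068
= 0.3368


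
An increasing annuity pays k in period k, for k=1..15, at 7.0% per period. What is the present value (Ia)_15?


(Ia)_n = sum_{k=1}^{n} k * v^k, v = 1/(1+i)
v = 0.934579
Sum computed term by term:
(Ia)_15 = 61.554


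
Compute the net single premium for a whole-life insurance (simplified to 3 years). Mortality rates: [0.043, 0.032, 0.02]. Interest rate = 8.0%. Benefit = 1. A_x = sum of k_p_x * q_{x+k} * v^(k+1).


v = 0.925926
Year 0: k_p_x=1.0, q=0.043, term=0.039815
Year 1: k_p_x=0.957, q=0.032, term=0.026255
Year 2: k_p_x=0.926376, q=0.02, term=0.014708
A_x = 0.0808


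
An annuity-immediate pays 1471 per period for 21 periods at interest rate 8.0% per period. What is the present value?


PV = PMT * (1 - (1+i)^(-n)) / i
= 1471 * (1 - (1+0.08)^(-21)) / 0.08
= 1471 * (1 - 0.198656) / 0.08
= 1471 * 10.016803
= 14734.7174


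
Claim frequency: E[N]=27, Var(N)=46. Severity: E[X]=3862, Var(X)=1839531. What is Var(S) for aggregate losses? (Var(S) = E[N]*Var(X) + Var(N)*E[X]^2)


Var(S) = E[N]*Var(X) + Var(N)*E[X]^2
= 27*1839531 + 46*3862^2
= 49667337 + 686092024
= 7.3576e+08


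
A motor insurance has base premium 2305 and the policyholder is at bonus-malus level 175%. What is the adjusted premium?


adjusted = base * BM_level / 100
= 2305 * 175 / 100
= 2305 * 1.75
= 4033.75


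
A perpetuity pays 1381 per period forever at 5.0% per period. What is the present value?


PV = PMT / i
= 1381 / 0.05
= 27620.0


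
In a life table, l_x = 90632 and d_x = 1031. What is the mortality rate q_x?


q_x = d_x / l_x
= 1031 / 90632
= 0.0114


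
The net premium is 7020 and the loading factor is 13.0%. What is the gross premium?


Gross = net * (1 + loading)
= 7020 * (1 + 0.13)
= 7020 * 1.13
= 7932.6


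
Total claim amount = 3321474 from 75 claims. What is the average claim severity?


severity = total / number
= 3321474 / 75
= 44286.32


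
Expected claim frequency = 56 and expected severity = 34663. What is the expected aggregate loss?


E[S] = E[N] * E[X]
= 56 * 34663
= 1.9411e+06


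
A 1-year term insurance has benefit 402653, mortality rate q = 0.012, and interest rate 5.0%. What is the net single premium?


NSP = benefit * q * v
v = 1/(1+i) = 0.952381
NSP = 402653 * 0.012 * 0.952381
= 4601.7486


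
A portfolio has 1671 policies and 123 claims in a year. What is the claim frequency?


frequency = claims / policies
= 123 / 1671
= 0.0736


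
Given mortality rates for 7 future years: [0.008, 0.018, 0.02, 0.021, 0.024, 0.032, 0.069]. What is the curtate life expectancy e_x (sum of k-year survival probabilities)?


e_x = sum_{k=1}^{n} k_p_x
k_p_x values:
  1_p_x = 0.992
  2_p_x = 0.974144
  3_p_x = 0.954661
  4_p_x = 0.934613
  5_p_x = 0.912183
  6_p_x = 0.882993
  7_p_x = 0.822066
e_x = 6.4727


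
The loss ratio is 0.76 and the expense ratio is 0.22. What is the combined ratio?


Combined ratio = loss ratio + expense ratio
= 0.76 + 0.22
= 0.98


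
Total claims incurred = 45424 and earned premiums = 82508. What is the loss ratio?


Loss ratio = claims / premiums
= 45424 / 82508
= 0.5505


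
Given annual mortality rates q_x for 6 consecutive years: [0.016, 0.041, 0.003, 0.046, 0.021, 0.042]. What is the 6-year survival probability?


p_k = 1 - q_k for each year
Survival = product of (1 - q_k)
= 0.984 * 0.959 * 0.997 * 0.954 * 0.979 * 0.958
= 0.8418


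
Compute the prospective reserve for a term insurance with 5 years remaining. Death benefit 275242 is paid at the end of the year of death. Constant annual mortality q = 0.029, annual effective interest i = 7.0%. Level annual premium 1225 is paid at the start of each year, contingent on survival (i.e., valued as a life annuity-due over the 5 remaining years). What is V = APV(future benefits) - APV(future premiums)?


v = 1/(1+i) = 0.934579
APV(future benefits) per unit = sum_{k=0}^{4} k_p_x * q * v^(k+1) = 0.112652
APV(future benefits) = 275242 * 0.112652 = 31006.6719
Life annuity-due factor ä_{x:5} = sum_{k=0}^{4} k_p_x * v^k = 4.156485
APV(future premiums) = 1225 * 4.156485 = 5091.6943
V = 31006.6719 - 5091.6943
= 25914.9776


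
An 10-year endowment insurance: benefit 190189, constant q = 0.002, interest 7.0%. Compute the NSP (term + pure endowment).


Term component = 2650.636
Pure endowment = 10_p_x * v^10 * benefit = 0.980179 * 0.508349 * 190189 = 94766.105
NSP = 97416.741


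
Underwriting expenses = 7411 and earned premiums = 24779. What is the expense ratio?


Expense ratio = expenses / premiums
= 7411 / 24779
= 0.2991


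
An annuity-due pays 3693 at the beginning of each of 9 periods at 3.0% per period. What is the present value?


PV_due = PMT * (1-(1+i)^(-n))/i * (1+i)
PV_immediate = 28754.1002
PV_due = 28754.1002 * 1.03
= 29616.7233


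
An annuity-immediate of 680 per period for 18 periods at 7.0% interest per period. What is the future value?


FV = PMT * ((1+i)^n - 1) / i
= 680 * ((1.07)^18 - 1) / 0.07
= 680 * (3.379932 - 1) / 0.07
= 23119.3421


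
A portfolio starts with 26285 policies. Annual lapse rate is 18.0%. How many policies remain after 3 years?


remaining = initial * (1 - lapse)^years
= 26285 * (1 - 0.18)^3
= 26285 * 0.551368
= 14492.7079


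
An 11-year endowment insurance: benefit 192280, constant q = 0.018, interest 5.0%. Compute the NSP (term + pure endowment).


Term component = 26528.4185
Pure endowment = 11_p_x * v^11 * benefit = 0.818892 * 0.584679 * 192280 = 92061.5302
NSP = 118589.9487


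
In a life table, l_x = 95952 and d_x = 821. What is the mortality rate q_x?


q_x = d_x / l_x
= 821 / 95952
= 0.0086


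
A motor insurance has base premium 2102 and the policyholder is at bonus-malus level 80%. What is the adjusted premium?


adjusted = base * BM_level / 100
= 2102 * 80 / 100
= 2102 * 0.8
= 1681.6


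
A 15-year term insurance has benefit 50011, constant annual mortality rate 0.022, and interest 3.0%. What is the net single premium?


NSP = benefit * sum_{k=0}^{n-1} k_p_x * q * v^(k+1)
With constant q=0.022, v=0.970874
Sum = 0.228566
NSP = 50011 * 0.228566
= 11430.8188


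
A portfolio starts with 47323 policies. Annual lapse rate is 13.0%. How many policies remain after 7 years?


remaining = initial * (1 - lapse)^years
= 47323 * (1 - 0.13)^7
= 47323 * 0.377255
= 17852.8287


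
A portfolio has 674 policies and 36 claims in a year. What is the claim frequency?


frequency = claims / policies
= 36 / 674
= 0.0534


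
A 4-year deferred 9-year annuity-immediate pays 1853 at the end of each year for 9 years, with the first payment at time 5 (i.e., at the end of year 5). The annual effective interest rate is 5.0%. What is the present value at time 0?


PV at time 4 of the 9-year annuity-immediate:
a_n = 1853 * (1-(1+0.05)^(-9))/0.05 = 13170.7936
Discount back 4 years to time 0:
PV = 13170.7936 * (1+0.05)^(-4)
= 13170.7936 * 0.822702
= 10835.6445


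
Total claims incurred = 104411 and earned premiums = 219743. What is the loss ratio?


Loss ratio = claims / premiums
= 104411 / 219743
= 0.4752


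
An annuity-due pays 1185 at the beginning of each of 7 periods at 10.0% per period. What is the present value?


PV_due = PMT * (1-(1+i)^(-n))/i * (1+i)
PV_immediate = 5769.0763
PV_due = 5769.0763 * 1.1
= 6345.9839


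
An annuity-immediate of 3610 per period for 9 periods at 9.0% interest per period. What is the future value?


FV = PMT * ((1+i)^n - 1) / i
= 3610 * ((1.09)^9 - 1) / 0.09
= 3610 * (2.171893 - 1) / 0.09
= 47005.9415


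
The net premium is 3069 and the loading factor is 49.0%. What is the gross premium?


Gross = net * (1 + loading)
= 3069 * (1 + 0.49)
= 3069 * 1.49
= 4572.81


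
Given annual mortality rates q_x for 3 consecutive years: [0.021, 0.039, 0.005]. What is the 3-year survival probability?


p_k = 1 - q_k for each year
Survival = product of (1 - q_k)
= 0.979 * 0.961 * 0.995
= 0.9361


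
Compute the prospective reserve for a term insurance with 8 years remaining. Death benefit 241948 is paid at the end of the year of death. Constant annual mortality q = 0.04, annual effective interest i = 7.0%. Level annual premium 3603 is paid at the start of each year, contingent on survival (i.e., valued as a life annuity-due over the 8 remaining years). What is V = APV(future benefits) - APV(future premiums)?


v = 1/(1+i) = 0.934579
APV(future benefits) per unit = sum_{k=0}^{7} k_p_x * q * v^(k+1) = 0.210962
APV(future benefits) = 241948 * 0.210962 = 51041.7633
Life annuity-due factor ä_{x:8} = sum_{k=0}^{7} k_p_x * v^k = 5.643226
APV(future premiums) = 3603 * 5.643226 = 20332.5422
V = 51041.7633 - 20332.5422
= 30709.2212


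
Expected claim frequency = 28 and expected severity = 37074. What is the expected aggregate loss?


E[S] = E[N] * E[X]
= 28 * 37074
= 1.0381e+06


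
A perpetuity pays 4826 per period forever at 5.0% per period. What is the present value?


PV = PMT / i
= 4826 / 0.05
= 96520.0


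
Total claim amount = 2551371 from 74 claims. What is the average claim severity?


severity = total / number
= 2551371 / 74
= 34477.9865


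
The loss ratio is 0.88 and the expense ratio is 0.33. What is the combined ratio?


Combined ratio = loss ratio + expense ratio
= 0.88 + 0.33
= 1.21


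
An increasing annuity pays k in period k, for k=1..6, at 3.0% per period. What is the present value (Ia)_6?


(Ia)_n = sum_{k=1}^{n} k * v^k, v = 1/(1+i)
v = 0.970874
Sum computed term by term:
(Ia)_6 = 18.4934


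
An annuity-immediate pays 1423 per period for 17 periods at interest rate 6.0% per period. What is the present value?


PV = PMT * (1 - (1+i)^(-n)) / i
= 1423 * (1 - (1+0.06)^(-17)) / 0.06
= 1423 * (1 - 0.371364) / 0.06
= 1423 * 10.47726
= 14909.1405


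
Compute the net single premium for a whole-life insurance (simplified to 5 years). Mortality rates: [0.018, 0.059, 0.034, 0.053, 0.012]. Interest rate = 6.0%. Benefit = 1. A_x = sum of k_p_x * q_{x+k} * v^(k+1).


v = 0.943396
Year 0: k_p_x=1.0, q=0.018, term=0.016981
Year 1: k_p_x=0.982, q=0.059, term=0.051565
Year 2: k_p_x=0.924062, q=0.034, term=0.026379
Year 3: k_p_x=0.892644, q=0.053, term=0.037474
Year 4: k_p_x=0.845334, q=0.012, term=0.00758
A_x = 0.14


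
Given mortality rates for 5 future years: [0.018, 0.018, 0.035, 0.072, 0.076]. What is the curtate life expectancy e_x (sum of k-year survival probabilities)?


e_x = sum_{k=1}^{n} k_p_x
k_p_x values:
  1_p_x = 0.982
  2_p_x = 0.964324
  3_p_x = 0.930573
  4_p_x = 0.863571
  5_p_x = 0.79794
e_x = 4.5384


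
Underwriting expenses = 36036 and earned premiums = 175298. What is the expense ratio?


Expense ratio = expenses / premiums
= 36036 / 175298
= 0.2056


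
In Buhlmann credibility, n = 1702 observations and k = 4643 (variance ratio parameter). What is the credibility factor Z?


Z = n / (n + k)
= 1702 / (1702 + 4643)
= 1702 / 6345
= 0.2682


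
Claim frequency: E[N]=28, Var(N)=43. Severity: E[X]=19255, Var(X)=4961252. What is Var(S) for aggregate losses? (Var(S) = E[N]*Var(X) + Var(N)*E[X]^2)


Var(S) = E[N]*Var(X) + Var(N)*E[X]^2
= 28*4961252 + 43*19255^2
= 138915056 + 15942466075
= 1.6081e+10


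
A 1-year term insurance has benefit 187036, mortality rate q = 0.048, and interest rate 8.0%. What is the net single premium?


NSP = benefit * q * v
v = 1/(1+i) = 0.925926
NSP = 187036 * 0.048 * 0.925926
= 8312.7111


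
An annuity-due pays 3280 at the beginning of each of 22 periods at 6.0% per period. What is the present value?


PV_due = PMT * (1-(1+i)^(-n))/i * (1+i)
PV_immediate = 39496.388
PV_due = 39496.388 * 1.06
= 41866.1713


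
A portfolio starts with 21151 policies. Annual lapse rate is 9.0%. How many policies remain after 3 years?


remaining = initial * (1 - lapse)^years
= 21151 * (1 - 0.09)^3
= 21151 * 0.753571
= 15938.7802


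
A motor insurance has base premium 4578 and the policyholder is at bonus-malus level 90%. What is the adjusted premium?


adjusted = base * BM_level / 100
= 4578 * 90 / 100
= 4578 * 0.9
= 4120.2


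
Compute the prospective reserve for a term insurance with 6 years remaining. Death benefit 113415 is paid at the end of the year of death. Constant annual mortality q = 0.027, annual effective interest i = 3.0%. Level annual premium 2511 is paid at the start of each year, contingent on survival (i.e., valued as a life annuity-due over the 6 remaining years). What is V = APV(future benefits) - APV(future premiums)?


v = 1/(1+i) = 0.970874
APV(future benefits) per unit = sum_{k=0}^{5} k_p_x * q * v^(k+1) = 0.137062
APV(future benefits) = 113415 * 0.137062 = 15544.9013
Life annuity-due factor ä_{x:6} = sum_{k=0}^{5} k_p_x * v^k = 5.228666
APV(future premiums) = 2511 * 5.228666 = 13129.1813
V = 15544.9013 - 13129.1813
= 2415.72


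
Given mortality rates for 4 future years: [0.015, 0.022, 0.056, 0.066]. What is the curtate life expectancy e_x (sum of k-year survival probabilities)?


e_x = sum_{k=1}^{n} k_p_x
k_p_x values:
  1_p_x = 0.985
  2_p_x = 0.96333
  3_p_x = 0.909384
  4_p_x = 0.849364
e_x = 3.7071


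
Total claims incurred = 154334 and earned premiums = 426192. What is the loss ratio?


Loss ratio = claims / premiums
= 154334 / 426192
= 0.3621


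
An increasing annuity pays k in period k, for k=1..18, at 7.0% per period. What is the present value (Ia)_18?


(Ia)_n = sum_{k=1}^{n} k * v^k, v = 1/(1+i)
v = 0.934579
Sum computed term by term:
(Ia)_18 = 77.681


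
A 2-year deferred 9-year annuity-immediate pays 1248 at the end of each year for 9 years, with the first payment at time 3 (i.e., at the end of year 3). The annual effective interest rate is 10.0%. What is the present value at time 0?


PV at time 2 of the 9-year annuity-immediate:
a_n = 1248 * (1-(1+0.1)^(-9))/0.1 = 7187.2617
Discount back 2 years to time 0:
PV = 7187.2617 * (1+0.1)^(-2)
= 7187.2617 * 0.826446
= 5939.8857


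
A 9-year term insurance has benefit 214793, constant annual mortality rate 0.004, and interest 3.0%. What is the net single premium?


NSP = benefit * sum_{k=0}^{n-1} k_p_x * q * v^(k+1)
With constant q=0.004, v=0.970874
Sum = 0.030675
NSP = 214793 * 0.030675
= 6588.7604


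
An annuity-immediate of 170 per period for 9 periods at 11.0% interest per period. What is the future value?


FV = PMT * ((1+i)^n - 1) / i
= 170 * ((1.11)^9 - 1) / 0.11
= 170 * (2.558037 - 1) / 0.11
= 2407.8752


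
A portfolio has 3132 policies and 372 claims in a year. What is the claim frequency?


frequency = claims / policies
= 372 / 3132
= 0.1188


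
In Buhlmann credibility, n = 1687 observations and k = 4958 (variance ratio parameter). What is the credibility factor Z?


Z = n / (n + k)
= 1687 / (1687 + 4958)
= 1687 / 6645
= 0.2539


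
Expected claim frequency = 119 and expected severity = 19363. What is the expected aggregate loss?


E[S] = E[N] * E[X]
= 119 * 19363
= 2.3042e+06


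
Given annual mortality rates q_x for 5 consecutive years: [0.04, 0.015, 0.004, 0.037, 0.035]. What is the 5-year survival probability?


p_k = 1 - q_k for each year
Survival = product of (1 - q_k)
= 0.96 * 0.985 * 0.996 * 0.963 * 0.965
= 0.8752


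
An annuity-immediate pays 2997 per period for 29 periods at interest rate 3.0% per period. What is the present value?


PV = PMT * (1 - (1+i)^(-n)) / i
= 2997 * (1 - (1+0.03)^(-29)) / 0.03
= 2997 * (1 - 0.424346) / 0.03
= 2997 * 19.188455
= 57507.7984


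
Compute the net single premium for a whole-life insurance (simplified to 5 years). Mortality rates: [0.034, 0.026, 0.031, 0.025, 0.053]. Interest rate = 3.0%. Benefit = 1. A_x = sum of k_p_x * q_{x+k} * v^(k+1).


v = 0.970874
Year 0: k_p_x=1.0, q=0.034, term=0.03301
Year 1: k_p_x=0.966, q=0.026, term=0.023674
Year 2: k_p_x=0.940884, q=0.031, term=0.026692
Year 3: k_p_x=0.911717, q=0.025, term=0.020251
Year 4: k_p_x=0.888924, q=0.053, term=0.04064
A_x = 0.1443


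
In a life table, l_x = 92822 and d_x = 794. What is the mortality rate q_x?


q_x = d_x / l_x
= 794 / 92822
= 0.0086


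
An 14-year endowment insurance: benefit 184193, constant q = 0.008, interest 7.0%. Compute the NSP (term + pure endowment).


Term component = 12344.3382
Pure endowment = 14_p_x * v^14 * benefit = 0.893642 * 0.387817 * 184193 = 63835.7028
NSP = 76180.041


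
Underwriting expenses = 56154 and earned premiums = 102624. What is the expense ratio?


Expense ratio = expenses / premiums
= 56154 / 102624
= 0.5472


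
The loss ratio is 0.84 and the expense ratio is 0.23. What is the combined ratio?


Combined ratio = loss ratio + expense ratio
= 0.84 + 0.23
= 1.07


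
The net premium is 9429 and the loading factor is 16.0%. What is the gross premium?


Gross = net * (1 + loading)
= 9429 * (1 + 0.16)
= 9429 * 1.16
= 10937.64


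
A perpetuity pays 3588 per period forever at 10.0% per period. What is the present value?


PV = PMT / i
= 3588 / 0.1
= 35880.0


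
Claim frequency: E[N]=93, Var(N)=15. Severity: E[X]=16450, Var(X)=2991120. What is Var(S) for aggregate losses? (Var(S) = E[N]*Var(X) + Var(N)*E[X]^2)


Var(S) = E[N]*Var(X) + Var(N)*E[X]^2
= 93*2991120 + 15*16450^2
= 278174160 + 4059037500
= 4.3372e+09


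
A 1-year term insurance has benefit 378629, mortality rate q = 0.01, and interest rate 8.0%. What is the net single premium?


NSP = benefit * q * v
v = 1/(1+i) = 0.925926
NSP = 378629 * 0.01 * 0.925926
= 3505.8241


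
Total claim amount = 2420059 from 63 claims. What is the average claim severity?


severity = total / number
= 2420059 / 63
= 38413.6349


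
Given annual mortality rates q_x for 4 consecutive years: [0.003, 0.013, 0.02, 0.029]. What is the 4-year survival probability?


p_k = 1 - q_k for each year
Survival = product of (1 - q_k)
= 0.997 * 0.987 * 0.98 * 0.971
= 0.9364


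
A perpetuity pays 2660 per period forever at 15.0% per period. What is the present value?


PV = PMT / i
= 2660 / 0.15
= 17733.3333


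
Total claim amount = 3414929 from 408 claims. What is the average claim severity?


severity = total / number
= 3414929 / 408
= 8369.924


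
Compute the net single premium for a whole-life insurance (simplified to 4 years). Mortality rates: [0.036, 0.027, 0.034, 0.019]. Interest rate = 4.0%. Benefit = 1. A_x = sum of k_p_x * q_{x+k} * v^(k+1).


v = 0.961538
Year 0: k_p_x=1.0, q=0.036, term=0.034615
Year 1: k_p_x=0.964, q=0.027, term=0.024064
Year 2: k_p_x=0.937972, q=0.034, term=0.028351
Year 3: k_p_x=0.906081, q=0.019, term=0.014716
A_x = 0.1017


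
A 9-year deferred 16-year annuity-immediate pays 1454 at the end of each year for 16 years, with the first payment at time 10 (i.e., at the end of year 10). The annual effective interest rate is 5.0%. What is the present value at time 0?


PV at time 9 of the 16-year annuity-immediate:
a_n = 1454 * (1-(1+0.05)^(-16))/0.05 = 15758.1169
Discount back 9 years to time 0:
PV = 15758.1169 * (1+0.05)^(-9)
= 15758.1169 * 0.644609
= 10157.8227


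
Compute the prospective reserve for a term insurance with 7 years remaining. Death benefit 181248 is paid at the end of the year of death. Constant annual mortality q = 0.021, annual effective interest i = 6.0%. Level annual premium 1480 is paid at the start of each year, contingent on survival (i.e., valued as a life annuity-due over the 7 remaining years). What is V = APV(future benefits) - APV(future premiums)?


v = 1/(1+i) = 0.943396
APV(future benefits) per unit = sum_{k=0}^{6} k_p_x * q * v^(k+1) = 0.110641
APV(future benefits) = 181248 * 0.110641 = 20053.4667
Life annuity-due factor ä_{x:7} = sum_{k=0}^{6} k_p_x * v^k = 5.584738
APV(future premiums) = 1480 * 5.584738 = 8265.4123
V = 20053.4667 - 8265.4123
= 11788.0544


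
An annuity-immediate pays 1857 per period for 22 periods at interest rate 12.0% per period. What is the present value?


PV = PMT * (1 - (1+i)^(-n)) / i
= 1857 * (1 - (1+0.12)^(-22)) / 0.12
= 1857 * (1 - 0.082643) / 0.12
= 1857 * 7.644646
= 14196.1072


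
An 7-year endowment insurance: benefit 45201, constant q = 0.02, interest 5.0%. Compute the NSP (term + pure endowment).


Term component = 4946.7896
Pure endowment = 7_p_x * v^7 * benefit = 0.868126 * 0.710681 * 45201 = 27887.2365
NSP = 32834.0261


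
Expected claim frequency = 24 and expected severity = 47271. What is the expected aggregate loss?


E[S] = E[N] * E[X]
= 24 * 47271
= 1.1345e+06


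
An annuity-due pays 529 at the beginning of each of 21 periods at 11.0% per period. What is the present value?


PV_due = PMT * (1-(1+i)^(-n))/i * (1+i)
PV_immediate = 4271.7122
PV_due = 4271.7122 * 1.11
= 4741.6006


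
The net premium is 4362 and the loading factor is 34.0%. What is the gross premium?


Gross = net * (1 + loading)
= 4362 * (1 + 0.34)
= 4362 * 1.34
= 5845.08


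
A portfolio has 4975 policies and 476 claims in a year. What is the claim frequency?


frequency = claims / policies
= 476 / 4975
= 0.0957


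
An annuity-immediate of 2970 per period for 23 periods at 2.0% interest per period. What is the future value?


FV = PMT * ((1+i)^n - 1) / i
= 2970 * ((1.02)^23 - 1) / 0.02
= 2970 * (1.576899 - 1) / 0.02
= 85669.5407


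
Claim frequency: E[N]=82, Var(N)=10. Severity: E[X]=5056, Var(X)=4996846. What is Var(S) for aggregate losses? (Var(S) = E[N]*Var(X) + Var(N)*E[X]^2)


Var(S) = E[N]*Var(X) + Var(N)*E[X]^2
= 82*4996846 + 10*5056^2
= 409741372 + 255631360
= 6.6537e+08


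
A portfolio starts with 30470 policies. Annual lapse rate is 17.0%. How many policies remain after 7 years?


remaining = initial * (1 - lapse)^years
= 30470 * (1 - 0.17)^7
= 30470 * 0.271361
= 8268.3547


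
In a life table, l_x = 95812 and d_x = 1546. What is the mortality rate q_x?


q_x = d_x / l_x
= 1546 / 95812
= 0.0161


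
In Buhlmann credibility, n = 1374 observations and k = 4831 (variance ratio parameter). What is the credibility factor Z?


Z = n / (n + k)
= 1374 / (1374 + 4831)
= 1374 / 6205
= 0.2214


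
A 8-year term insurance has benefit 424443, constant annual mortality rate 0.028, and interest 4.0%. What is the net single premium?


NSP = benefit * sum_{k=0}^{n-1} k_p_x * q * v^(k+1)
With constant q=0.028, v=0.961538
Sum = 0.17204
NSP = 424443 * 0.17204
= 73021.2372


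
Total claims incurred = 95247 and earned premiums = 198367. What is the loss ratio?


Loss ratio = claims / premiums
= 95247 / 198367
= 0.4802


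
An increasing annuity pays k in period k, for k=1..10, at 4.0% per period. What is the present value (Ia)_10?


(Ia)_n = sum_{k=1}^{n} k * v^k, v = 1/(1+i)
v = 0.961538
Sum computed term by term:
(Ia)_10 = 41.9922


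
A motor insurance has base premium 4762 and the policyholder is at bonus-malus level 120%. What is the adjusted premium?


adjusted = base * BM_level / 100
= 4762 * 120 / 100
= 4762 * 1.2
= 5714.4


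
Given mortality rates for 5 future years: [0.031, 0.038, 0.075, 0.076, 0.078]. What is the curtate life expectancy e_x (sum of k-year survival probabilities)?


e_x = sum_{k=1}^{n} k_p_x
k_p_x values:
  1_p_x = 0.969
  2_p_x = 0.932178
  3_p_x = 0.862265
  4_p_x = 0.796733
  5_p_x = 0.734587
e_x = 4.2948


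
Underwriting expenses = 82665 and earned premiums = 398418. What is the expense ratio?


Expense ratio = expenses / premiums
= 82665 / 398418
= 0.2075


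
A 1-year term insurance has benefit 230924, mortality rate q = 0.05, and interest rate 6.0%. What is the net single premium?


NSP = benefit * q * v
v = 1/(1+i) = 0.943396
NSP = 230924 * 0.05 * 0.943396
= 10892.6415


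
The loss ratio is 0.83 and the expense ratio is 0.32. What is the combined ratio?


Combined ratio = loss ratio + expense ratio
= 0.83 + 0.32
= 1.15


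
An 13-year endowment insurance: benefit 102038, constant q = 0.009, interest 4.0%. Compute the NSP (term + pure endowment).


Term component = 8734.0153
Pure endowment = 13_p_x * v^13 * benefit = 0.889114 * 0.600574 * 102038 = 54486.1391
NSP = 63220.1544


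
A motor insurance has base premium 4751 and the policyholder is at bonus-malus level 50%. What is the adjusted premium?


adjusted = base * BM_level / 100
= 4751 * 50 / 100
= 4751 * 0.5
= 2375.5


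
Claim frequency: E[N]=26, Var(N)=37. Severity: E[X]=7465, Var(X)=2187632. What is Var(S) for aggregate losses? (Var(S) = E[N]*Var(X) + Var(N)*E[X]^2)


Var(S) = E[N]*Var(X) + Var(N)*E[X]^2
= 26*2187632 + 37*7465^2
= 56878432 + 2061870325
= 2.1187e+09


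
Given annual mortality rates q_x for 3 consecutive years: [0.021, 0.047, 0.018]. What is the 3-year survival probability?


p_k = 1 - q_k for each year
Survival = product of (1 - q_k)
= 0.979 * 0.953 * 0.982
= 0.9162


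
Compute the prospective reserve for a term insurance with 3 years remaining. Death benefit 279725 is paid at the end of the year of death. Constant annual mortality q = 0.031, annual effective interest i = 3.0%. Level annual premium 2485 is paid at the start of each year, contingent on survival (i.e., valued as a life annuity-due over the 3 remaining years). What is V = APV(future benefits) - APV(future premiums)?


v = 1/(1+i) = 0.970874
APV(future benefits) per unit = sum_{k=0}^{2} k_p_x * q * v^(k+1) = 0.085049
APV(future benefits) = 279725 * 0.085049 = 23790.4652
Life annuity-due factor ä_{x:3} = sum_{k=0}^{2} k_p_x * v^k = 2.825837
APV(future premiums) = 2485 * 2.825837 = 7022.2062
V = 23790.4652 - 7022.2062
= 16768.2591


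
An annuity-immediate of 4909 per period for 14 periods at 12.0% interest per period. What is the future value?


FV = PMT * ((1+i)^n - 1) / i
= 4909 * ((1.12)^14 - 1) / 0.12
= 4909 * (4.887112 - 1) / 0.12
= 159015.2851


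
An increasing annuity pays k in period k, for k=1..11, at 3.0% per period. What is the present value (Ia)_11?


(Ia)_n = sum_{k=1}^{n} k * v^k, v = 1/(1+i)
v = 0.970874
Sum computed term by term:
(Ia)_11 = 52.7856


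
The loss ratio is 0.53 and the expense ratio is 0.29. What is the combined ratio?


Combined ratio = loss ratio + expense ratio
= 0.53 + 0.29
= 0.82


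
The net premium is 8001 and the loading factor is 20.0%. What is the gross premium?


Gross = net * (1 + loading)
= 8001 * (1 + 0.2)
= 8001 * 1.2
= 9601.2


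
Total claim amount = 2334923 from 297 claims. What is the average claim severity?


severity = total / number
= 2334923 / 297
= 7861.6936


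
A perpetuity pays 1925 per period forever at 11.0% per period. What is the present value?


PV = PMT / i
= 1925 / 0.11
= 17500.0


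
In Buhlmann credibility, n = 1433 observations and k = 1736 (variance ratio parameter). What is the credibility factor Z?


Z = n / (n + k)
= 1433 / (1433 + 1736)
= 1433 / 3169
= 0.4522


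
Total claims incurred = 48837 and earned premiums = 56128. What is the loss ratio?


Loss ratio = claims / premiums
= 48837 / 56128
= 0.8701


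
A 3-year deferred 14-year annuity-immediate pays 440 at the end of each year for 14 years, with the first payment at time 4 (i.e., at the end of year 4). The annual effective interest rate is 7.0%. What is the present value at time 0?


PV at time 3 of the 14-year annuity-immediate:
a_n = 440 * (1-(1+0.07)^(-14))/0.07 = 3848.0059
Discount back 3 years to time 0:
PV = 3848.0059 * (1+0.07)^(-3)
= 3848.0059 * 0.816298
= 3141.1191


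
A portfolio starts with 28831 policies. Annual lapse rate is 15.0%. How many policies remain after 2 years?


remaining = initial * (1 - lapse)^years
= 28831 * (1 - 0.15)^2
= 28831 * 0.7225
= 20830.3975


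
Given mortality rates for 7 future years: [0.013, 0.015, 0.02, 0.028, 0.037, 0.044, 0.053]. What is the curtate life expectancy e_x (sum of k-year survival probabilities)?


e_x = sum_{k=1}^{n} k_p_x
k_p_x values:
  1_p_x = 0.987
  2_p_x = 0.972195
  3_p_x = 0.952751
  4_p_x = 0.926074
  5_p_x = 0.891809
  6_p_x = 0.85257
  7_p_x = 0.807384
e_x = 6.3898


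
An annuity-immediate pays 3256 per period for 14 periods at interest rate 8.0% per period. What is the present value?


PV = PMT * (1 - (1+i)^(-n)) / i
= 3256 * (1 - (1+0.08)^(-14)) / 0.08
= 3256 * (1 - 0.340461) / 0.08
= 3256 * 8.244237
= 26843.2356


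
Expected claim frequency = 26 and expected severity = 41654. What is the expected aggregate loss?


E[S] = E[N] * E[X]
= 26 * 41654
= 1.0830e+06


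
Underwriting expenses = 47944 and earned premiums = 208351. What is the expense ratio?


Expense ratio = expenses / premiums
= 47944 / 208351
= 0.2301


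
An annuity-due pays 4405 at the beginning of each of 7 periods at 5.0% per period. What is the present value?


PV_due = PMT * (1-(1+i)^(-n))/i * (1+i)
PV_immediate = 25488.9748
PV_due = 25488.9748 * 1.05
= 26763.4236


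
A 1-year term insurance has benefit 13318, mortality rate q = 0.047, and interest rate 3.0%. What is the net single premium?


NSP = benefit * q * v
v = 1/(1+i) = 0.970874
NSP = 13318 * 0.047 * 0.970874
= 607.7146


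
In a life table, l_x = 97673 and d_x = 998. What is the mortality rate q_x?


q_x = d_x / l_x
= 998 / 97673
= 0.0102


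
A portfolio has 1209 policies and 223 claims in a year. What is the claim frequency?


frequency = claims / policies
= 223 / 1209
= 0.1844


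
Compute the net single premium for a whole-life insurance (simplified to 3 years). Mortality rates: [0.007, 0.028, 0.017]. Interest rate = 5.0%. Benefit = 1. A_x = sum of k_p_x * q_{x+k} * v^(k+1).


v = 0.952381
Year 0: k_p_x=1.0, q=0.007, term=0.006667
Year 1: k_p_x=0.993, q=0.028, term=0.025219
Year 2: k_p_x=0.965196, q=0.017, term=0.014174
A_x = 0.0461


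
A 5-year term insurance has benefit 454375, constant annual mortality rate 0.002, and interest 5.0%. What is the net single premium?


NSP = benefit * sum_{k=0}^{n-1} k_p_x * q * v^(k+1)
With constant q=0.002, v=0.952381
Sum = 0.008626
NSP = 454375 * 0.008626
= 3919.4705


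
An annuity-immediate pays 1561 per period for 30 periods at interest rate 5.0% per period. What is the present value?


PV = PMT * (1 - (1+i)^(-n)) / i
= 1561 * (1 - (1+0.05)^(-30)) / 0.05
= 1561 * (1 - 0.231377) / 0.05
= 1561 * 15.372451
= 23996.3961


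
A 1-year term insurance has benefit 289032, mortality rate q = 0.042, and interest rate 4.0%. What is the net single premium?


NSP = benefit * q * v
v = 1/(1+i) = 0.961538
NSP = 289032 * 0.042 * 0.961538
= 11672.4462


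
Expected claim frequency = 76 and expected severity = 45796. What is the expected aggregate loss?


E[S] = E[N] * E[X]
= 76 * 45796
= 3.4805e+06


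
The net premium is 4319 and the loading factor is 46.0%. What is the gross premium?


Gross = net * (1 + loading)
= 4319 * (1 + 0.46)
= 4319 * 1.46
= 6305.74


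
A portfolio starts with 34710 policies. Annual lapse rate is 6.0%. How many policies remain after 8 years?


remaining = initial * (1 - lapse)^years
= 34710 * (1 - 0.06)^8
= 34710 * 0.609569
= 21158.1379


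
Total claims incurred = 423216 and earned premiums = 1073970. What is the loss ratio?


Loss ratio = claims / premiums
= 423216 / 1073970
= 0.3941


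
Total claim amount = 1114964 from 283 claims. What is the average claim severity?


severity = total / number
= 1114964 / 283
= 3939.8021


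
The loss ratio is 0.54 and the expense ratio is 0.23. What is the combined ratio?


Combined ratio = loss ratio + expense ratio
= 0.54 + 0.23
= 0.77


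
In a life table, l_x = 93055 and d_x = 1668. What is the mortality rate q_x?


q_x = d_x / l_x
= 1668 / 93055
= 0.0179


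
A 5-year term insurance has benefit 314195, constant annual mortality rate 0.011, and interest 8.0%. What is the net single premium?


NSP = benefit * sum_{k=0}^{n-1} k_p_x * q * v^(k+1)
With constant q=0.011, v=0.925926
Sum = 0.043037
NSP = 314195 * 0.043037
= 13522.0489


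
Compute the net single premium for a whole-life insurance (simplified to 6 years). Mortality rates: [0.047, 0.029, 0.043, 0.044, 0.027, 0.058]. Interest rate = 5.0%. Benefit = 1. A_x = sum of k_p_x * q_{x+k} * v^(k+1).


v = 0.952381
Year 0: k_p_x=1.0, q=0.047, term=0.044762
Year 1: k_p_x=0.953, q=0.029, term=0.025068
Year 2: k_p_x=0.925363, q=0.043, term=0.034373
Year 3: k_p_x=0.885572, q=0.044, term=0.032057
Year 4: k_p_x=0.846607, q=0.027, term=0.01791
Year 5: k_p_x=0.823749, q=0.058, term=0.035652
A_x = 0.1898
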